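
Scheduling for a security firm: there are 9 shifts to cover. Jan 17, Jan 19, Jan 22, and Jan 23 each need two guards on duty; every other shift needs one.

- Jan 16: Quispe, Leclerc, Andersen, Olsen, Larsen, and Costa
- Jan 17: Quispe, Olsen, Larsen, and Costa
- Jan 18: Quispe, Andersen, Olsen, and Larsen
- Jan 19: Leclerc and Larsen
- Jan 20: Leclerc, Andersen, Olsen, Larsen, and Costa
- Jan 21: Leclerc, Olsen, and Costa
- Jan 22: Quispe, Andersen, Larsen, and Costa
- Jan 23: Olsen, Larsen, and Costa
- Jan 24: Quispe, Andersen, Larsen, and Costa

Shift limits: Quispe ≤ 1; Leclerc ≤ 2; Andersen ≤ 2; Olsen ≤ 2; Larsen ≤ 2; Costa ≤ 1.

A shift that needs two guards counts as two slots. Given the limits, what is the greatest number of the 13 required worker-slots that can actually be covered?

10

Total capacity across all guards is 1+2+2+2+2+1 = 10, and 13 slots are needed, so at most 10 can be filled.
An assignment achieving 10: Jan 17→Quispe+Olsen, Jan 18→Andersen, Jan 19→Leclerc+Larsen, Jan 21→Leclerc, Jan 22→Andersen+Costa, Jan 23→Olsen+Larsen.
Loads: Quispe 1/1, Leclerc 2/2, Andersen 2/2, Olsen 2/2, Larsen 2/2, Costa 1/1.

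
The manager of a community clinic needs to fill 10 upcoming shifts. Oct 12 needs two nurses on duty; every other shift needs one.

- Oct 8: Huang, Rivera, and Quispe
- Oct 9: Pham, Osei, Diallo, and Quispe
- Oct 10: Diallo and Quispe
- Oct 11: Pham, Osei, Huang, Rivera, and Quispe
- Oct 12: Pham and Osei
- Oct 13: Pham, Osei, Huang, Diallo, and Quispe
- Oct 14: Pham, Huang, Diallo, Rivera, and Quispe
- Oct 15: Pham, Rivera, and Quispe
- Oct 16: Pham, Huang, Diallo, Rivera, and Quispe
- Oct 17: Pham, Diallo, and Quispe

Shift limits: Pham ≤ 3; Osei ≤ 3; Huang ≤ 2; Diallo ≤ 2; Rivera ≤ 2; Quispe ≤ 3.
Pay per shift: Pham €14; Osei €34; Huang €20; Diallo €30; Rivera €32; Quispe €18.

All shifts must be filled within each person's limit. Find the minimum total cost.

€230

Oct 12 can only be covered by Pham and Osei, so that assignment is forced.
Picking the cheapest available nurse for each shift independently would cost €182, but that ignores the shift limits.
An optimal schedule: Oct 8→Quispe, Oct 9→Quispe, Oct 10→Quispe, Oct 11→Huang, Oct 12→Pham+Osei, Oct 13→Huang, Oct 14→Diallo, Oct 15→Pham, Oct 16→Diallo, Oct 17→Pham.
Total: 18 + 18 + 18 + 20 + 14 + 34 + 20 + 30 + 14 + 30 + 14 = €230.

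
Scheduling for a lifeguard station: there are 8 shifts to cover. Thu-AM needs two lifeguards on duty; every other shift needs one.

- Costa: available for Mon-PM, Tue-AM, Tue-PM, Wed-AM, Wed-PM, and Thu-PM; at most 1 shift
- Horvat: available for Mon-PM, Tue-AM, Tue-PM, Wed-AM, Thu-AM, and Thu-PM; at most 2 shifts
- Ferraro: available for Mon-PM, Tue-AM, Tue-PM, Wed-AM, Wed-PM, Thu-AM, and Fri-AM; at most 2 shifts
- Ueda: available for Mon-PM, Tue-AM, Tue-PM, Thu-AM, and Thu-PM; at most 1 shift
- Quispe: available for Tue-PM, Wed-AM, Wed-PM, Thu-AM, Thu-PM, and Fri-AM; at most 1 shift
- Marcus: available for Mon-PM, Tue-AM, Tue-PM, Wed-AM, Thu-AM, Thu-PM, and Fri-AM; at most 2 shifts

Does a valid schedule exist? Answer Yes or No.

One valid schedule: Mon-PM→Horvat, Tue-AM→Horvat, Tue-PM→Marcus, Wed-AM→Ferraro, Wed-PM→Costa, Thu-AM→Quispe+Marcus, Thu-PM→Ueda, Fri-AM→Ferraro.
Loads: Costa 1/1, Horvat 2/2, Ferraro 2/2, Ueda 1/1, Quispe 1/1, Marcus 2/2 — all within limits.

Yes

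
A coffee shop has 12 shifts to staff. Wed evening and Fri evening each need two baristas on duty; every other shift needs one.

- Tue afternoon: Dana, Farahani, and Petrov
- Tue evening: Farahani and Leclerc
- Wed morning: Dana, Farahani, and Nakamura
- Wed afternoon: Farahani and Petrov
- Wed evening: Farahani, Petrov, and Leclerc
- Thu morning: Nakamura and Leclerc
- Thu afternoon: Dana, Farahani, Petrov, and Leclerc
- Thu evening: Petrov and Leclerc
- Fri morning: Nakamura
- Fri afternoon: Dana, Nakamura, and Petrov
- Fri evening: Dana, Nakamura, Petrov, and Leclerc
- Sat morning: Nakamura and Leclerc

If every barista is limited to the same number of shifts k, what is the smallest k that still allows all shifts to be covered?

With 5 baristas and 14 worker-slots to fill, someone must work at least ⌈14/5⌉ = 3 shifts, so k ≥ 3.
k = 3 works: Tue afternoon→Dana, Tue evening→Farahani, Wed morning→Dana, Wed afternoon→Farahani, Wed evening→Farahani+Petrov, Thu morning→Nakamura, Thu afternoon→Leclerc, Thu evening→Petrov, Fri morning→Nakamura, Fri afternoon→Dana, Fri evening→Petrov+Leclerc, Sat morning→Nakamura.
Loads: Dana 3, Farahani 3, Nakamura 3, Petrov 3, Leclerc 2 — all ≤ 3.

3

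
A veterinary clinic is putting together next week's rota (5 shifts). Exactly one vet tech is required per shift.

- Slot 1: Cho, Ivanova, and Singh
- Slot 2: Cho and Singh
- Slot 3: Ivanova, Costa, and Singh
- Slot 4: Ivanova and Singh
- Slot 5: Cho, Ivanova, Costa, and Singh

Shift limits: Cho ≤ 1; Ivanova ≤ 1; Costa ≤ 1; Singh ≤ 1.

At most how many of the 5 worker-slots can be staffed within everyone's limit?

4

Total capacity across all vet techs is 1+1+1+1 = 4, and 5 slots are needed, so at most 4 can be filled.
An assignment achieving 4: Slot 1→Singh, Slot 2→Cho, Slot 3→Costa, Slot 4→Ivanova.
Loads: Cho 1/1, Ivanova 1/1, Costa 1/1, Singh 1/1.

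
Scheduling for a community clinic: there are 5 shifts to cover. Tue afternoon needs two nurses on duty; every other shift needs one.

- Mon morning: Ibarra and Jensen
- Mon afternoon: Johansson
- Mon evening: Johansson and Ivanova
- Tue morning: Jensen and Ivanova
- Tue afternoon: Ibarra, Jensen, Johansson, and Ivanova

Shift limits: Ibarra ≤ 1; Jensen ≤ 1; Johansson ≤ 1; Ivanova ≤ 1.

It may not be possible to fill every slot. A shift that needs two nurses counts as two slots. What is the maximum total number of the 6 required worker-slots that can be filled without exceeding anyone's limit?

4

Total capacity across all nurses is 1+1+1+1 = 4, and 6 slots are needed, so at most 4 can be filled.
An assignment achieving 4: Mon morning→Ibarra, Mon afternoon→Johansson, Mon evening→Ivanova, Tue morning→Jensen.
Loads: Ibarra 1/1, Jensen 1/1, Johansson 1/1, Ivanova 1/1.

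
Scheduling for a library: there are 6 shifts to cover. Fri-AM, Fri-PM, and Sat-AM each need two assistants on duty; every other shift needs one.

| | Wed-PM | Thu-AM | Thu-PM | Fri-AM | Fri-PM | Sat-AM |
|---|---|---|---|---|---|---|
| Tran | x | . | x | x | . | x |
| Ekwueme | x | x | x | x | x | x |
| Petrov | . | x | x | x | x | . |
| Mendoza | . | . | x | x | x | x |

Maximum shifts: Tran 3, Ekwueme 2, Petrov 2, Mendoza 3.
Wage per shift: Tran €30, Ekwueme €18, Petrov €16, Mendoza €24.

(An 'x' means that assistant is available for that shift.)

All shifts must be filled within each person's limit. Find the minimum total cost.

€200

Picking the cheapest available assistant for each shift independently would cost €160, but that ignores the shift limits.
An optimal schedule: Wed-PM→Ekwueme, Thu-AM→Petrov, Thu-PM→Mendoza, Fri-AM→Mendoza+Tran, Fri-PM→Petrov+Ekwueme, Sat-AM→Mendoza+Tran.
Total: 18 + 16 + 24 + 24 + 30 + 16 + 18 + 24 + 30 = €200.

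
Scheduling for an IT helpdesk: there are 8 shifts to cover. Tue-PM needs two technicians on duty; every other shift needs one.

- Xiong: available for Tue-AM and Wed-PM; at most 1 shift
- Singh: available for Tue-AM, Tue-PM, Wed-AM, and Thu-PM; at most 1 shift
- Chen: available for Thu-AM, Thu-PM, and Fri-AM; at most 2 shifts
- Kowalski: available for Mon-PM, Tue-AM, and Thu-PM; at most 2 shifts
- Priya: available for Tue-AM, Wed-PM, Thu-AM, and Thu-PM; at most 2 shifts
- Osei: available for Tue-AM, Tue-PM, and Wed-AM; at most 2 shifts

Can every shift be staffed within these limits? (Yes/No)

Yes

Mon-PM can only be covered by Kowalski, so that assignment is forced.
Tue-PM can only be covered by Singh and Osei, so that assignment is forced.
Fri-AM can only be covered by Chen, so that assignment is forced.
One valid schedule: Mon-PM→Kowalski, Tue-AM→Priya, Tue-PM→Singh+Osei, Wed-AM→Osei, Wed-PM→Xiong, Thu-AM→Chen, Thu-PM→Kowalski, Fri-AM→Chen.
Loads: Xiong 1/1, Singh 1/1, Chen 2/2, Kowalski 2/2, Priya 1/2, Osei 2/2 — all within limits.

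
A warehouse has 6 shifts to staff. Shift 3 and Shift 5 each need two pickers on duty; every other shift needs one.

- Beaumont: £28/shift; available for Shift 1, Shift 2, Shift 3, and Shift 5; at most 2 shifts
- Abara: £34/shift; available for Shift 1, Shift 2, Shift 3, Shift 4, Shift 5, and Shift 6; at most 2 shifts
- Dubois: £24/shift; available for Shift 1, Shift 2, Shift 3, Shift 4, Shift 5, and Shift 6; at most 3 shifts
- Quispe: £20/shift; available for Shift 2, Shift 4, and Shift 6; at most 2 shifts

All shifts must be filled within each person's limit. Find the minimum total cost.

Picking the cheapest available picker for each shift independently would cost £188, but that ignores the shift limits.
An optimal schedule: Shift 1→Dubois, Shift 2→Abara, Shift 3→Dubois+Beaumont, Shift 4→Quispe, Shift 5→Dubois+Beaumont, Shift 6→Quispe.
Total: 24 + 34 + 24 + 28 + 20 + 24 + 28 + 20 = £202.

£202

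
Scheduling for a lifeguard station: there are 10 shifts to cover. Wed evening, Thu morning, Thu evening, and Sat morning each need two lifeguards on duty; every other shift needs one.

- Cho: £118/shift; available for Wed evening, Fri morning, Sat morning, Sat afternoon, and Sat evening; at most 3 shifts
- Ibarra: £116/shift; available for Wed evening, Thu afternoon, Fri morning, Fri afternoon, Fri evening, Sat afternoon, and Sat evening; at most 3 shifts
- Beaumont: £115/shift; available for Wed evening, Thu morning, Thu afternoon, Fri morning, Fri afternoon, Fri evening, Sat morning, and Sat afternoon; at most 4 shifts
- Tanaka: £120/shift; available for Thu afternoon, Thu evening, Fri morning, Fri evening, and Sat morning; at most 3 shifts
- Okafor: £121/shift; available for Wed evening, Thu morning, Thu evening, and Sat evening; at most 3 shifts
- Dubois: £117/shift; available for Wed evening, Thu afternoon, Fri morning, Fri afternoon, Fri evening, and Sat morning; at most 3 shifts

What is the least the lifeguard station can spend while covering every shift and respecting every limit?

£1639

Thu morning can only be covered by Beaumont and Okafor, so that assignment is forced.
Thu evening can only be covered by Tanaka and Okafor, so that assignment is forced.
Picking the cheapest available lifeguard for each shift independently would cost £1631, but that ignores the shift limits.
An optimal schedule: Wed evening→Ibarra+Dubois, Thu morning→Beaumont+Okafor, Thu afternoon→Beaumont, Thu evening→Tanaka+Okafor, Fri morning→Dubois, Fri afternoon→Beaumont, Fri evening→Ibarra, Sat morning→Dubois+Cho, Sat afternoon→Beaumont, Sat evening→Ibarra.
Total: 116 + 117 + 115 + 121 + 115 + 120 + 121 + 117 + 115 + 116 + 117 + 118 + 115 + 116 = £1639.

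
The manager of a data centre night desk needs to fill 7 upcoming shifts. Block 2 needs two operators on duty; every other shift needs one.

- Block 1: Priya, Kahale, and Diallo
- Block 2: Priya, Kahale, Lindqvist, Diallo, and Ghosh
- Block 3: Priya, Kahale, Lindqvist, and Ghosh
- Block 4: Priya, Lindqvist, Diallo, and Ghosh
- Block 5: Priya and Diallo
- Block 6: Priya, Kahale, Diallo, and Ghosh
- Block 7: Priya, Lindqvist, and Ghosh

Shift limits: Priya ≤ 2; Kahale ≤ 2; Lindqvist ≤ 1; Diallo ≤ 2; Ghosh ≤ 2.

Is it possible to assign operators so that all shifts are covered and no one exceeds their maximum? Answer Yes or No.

Yes

One valid schedule: Block 1→Priya, Block 2→Diallo+Ghosh, Block 3→Kahale, Block 4→Diallo, Block 5→Priya, Block 6→Kahale, Block 7→Lindqvist.
Loads: Priya 2/2, Kahale 2/2, Lindqvist 1/1, Diallo 2/2, Ghosh 1/2 — all within limits.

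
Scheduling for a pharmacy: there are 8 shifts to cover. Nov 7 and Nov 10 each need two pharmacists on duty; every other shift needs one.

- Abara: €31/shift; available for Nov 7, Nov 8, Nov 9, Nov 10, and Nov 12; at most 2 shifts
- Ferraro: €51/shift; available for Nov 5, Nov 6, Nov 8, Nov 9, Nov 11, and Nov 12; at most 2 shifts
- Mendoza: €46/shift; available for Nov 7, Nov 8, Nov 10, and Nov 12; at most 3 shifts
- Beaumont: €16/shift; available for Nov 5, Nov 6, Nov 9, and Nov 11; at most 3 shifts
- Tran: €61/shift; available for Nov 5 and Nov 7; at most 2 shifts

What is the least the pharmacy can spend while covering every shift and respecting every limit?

Nov 10 can only be covered by Abara and Mendoza, so that assignment is forced.
Picking the cheapest available pharmacist for each shift independently would cost €280, but that ignores the shift limits.
An optimal schedule: Nov 5→Beaumont, Nov 6→Beaumont, Nov 7→Abara+Mendoza, Nov 8→Mendoza, Nov 9→Ferraro, Nov 10→Abara+Mendoza, Nov 11→Beaumont, Nov 12→Ferraro.
Total: 16 + 16 + 31 + 46 + 46 + 51 + 31 + 46 + 16 + 51 = €350.

€350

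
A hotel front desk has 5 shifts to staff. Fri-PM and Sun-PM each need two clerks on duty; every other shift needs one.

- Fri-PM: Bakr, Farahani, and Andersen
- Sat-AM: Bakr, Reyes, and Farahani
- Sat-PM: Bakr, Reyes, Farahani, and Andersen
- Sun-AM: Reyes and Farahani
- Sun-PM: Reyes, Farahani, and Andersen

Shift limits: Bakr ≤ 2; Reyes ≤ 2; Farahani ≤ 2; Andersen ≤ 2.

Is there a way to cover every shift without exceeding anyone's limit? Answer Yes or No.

Yes

One valid schedule: Fri-PM→Bakr+Farahani, Sat-AM→Bakr, Sat-PM→Andersen, Sun-AM→Reyes, Sun-PM→Reyes+Farahani.
Loads: Bakr 2/2, Reyes 2/2, Farahani 2/2, Andersen 1/2 — all within limits.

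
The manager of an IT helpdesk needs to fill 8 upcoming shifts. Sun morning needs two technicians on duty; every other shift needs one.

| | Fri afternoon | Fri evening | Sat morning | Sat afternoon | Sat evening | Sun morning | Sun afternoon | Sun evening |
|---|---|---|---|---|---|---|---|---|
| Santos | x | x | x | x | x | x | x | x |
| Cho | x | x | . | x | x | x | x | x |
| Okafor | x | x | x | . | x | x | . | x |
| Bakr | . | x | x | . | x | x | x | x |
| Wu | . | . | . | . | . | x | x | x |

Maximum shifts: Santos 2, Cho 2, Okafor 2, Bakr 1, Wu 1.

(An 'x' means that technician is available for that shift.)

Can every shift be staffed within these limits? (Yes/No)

No

Total capacity is 2+2+2+1+1 = 8 but 9 worker-slots are needed — infeasible.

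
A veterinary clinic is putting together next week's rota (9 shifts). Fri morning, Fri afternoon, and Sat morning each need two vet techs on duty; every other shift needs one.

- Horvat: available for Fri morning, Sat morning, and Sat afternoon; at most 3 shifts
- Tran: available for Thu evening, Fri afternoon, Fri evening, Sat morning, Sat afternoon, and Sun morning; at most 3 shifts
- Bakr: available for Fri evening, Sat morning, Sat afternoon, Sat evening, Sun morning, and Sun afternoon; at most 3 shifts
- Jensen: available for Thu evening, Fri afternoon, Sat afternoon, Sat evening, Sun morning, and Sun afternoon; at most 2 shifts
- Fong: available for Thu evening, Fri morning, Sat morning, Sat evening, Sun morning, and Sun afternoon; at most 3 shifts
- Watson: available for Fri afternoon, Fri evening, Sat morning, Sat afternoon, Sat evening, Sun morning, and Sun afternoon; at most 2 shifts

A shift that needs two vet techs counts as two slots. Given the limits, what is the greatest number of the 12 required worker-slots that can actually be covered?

12

Total capacity across all vet techs is 3+3+3+2+3+2 = 16, and 12 slots are needed, so at most 12 can be filled.
An assignment achieving 12: Thu evening→Tran, Fri morning→Horvat+Fong, Fri afternoon→Tran+Jensen, Fri evening→Tran, Sat morning→Horvat+Bakr, Sat afternoon→Horvat, Sat evening→Bakr, Sun morning→Jensen, Sun afternoon→Bakr.
Loads: Horvat 3/3, Tran 3/3, Bakr 3/3, Jensen 2/2, Fong 1/3, Watson 0/2.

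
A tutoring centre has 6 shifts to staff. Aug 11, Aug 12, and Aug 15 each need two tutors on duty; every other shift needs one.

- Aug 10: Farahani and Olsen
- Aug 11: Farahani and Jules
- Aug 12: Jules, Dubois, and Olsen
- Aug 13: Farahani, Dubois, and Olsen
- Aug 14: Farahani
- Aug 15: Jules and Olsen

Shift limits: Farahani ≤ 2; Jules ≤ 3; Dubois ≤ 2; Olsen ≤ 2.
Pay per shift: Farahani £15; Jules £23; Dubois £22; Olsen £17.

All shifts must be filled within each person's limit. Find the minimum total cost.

Aug 11 can only be covered by Farahani and Jules, so that assignment is forced.
Aug 14 can only be covered by Farahani, so that assignment is forced.
Aug 15 can only be covered by Jules and Olsen, so that assignment is forced.
Picking the cheapest available tutor for each shift independently would cost £162, but that ignores the shift limits.
An optimal schedule: Aug 10→Olsen, Aug 11→Farahani+Jules, Aug 12→Jules+Dubois, Aug 13→Dubois, Aug 14→Farahani, Aug 15→Jules+Olsen.
Total: 17 + 15 + 23 + 23 + 22 + 22 + 15 + 23 + 17 = £177.

£177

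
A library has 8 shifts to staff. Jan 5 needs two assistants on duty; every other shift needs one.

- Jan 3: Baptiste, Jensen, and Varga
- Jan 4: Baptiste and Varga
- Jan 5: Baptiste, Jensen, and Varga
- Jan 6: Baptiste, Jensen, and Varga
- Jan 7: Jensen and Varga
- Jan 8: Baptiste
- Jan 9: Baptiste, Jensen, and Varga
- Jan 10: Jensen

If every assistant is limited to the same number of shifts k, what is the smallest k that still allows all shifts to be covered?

3

With 3 assistants and 9 worker-slots to fill, someone must work at least ⌈9/3⌉ = 3 shifts, so k ≥ 3.
k = 3 works: Jan 3→Baptiste, Jan 4→Baptiste, Jan 5→Jensen+Varga, Jan 6→Varga, Jan 7→Jensen, Jan 8→Baptiste, Jan 9→Varga, Jan 10→Jensen.
Loads: Baptiste 3, Jensen 3, Varga 3 — all ≤ 3.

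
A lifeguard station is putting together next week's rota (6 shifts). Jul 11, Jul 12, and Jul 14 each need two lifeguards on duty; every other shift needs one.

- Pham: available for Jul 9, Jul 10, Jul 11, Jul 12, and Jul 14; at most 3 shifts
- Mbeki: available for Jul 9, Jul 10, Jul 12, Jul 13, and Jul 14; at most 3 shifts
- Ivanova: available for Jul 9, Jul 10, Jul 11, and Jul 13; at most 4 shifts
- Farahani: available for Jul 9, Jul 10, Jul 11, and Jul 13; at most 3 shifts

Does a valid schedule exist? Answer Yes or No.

Yes

Jul 12 can only be covered by Pham and Mbeki, so that assignment is forced.
Jul 14 can only be covered by Pham and Mbeki, so that assignment is forced.
One valid schedule: Jul 9→Ivanova, Jul 10→Ivanova, Jul 11→Pham+Ivanova, Jul 12→Pham+Mbeki, Jul 13→Mbeki, Jul 14→Pham+Mbeki.
Loads: Pham 3/3, Mbeki 3/3, Ivanova 3/4, Farahani 0/3 — all within limits.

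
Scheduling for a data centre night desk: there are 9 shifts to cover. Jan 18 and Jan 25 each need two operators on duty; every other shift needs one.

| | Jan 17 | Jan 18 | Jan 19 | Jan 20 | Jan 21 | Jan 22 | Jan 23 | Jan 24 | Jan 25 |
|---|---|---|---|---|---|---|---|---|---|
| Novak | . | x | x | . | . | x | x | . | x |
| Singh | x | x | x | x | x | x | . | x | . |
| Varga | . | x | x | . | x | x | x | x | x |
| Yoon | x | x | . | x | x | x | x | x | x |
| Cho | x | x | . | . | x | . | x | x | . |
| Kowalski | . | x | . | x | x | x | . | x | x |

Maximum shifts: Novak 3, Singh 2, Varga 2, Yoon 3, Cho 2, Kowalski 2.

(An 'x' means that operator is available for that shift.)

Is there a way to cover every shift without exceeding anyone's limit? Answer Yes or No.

One valid schedule: Jan 17→Singh, Jan 18→Yoon+Cho, Jan 19→Novak, Jan 20→Singh, Jan 21→Varga, Jan 22→Novak, Jan 23→Novak, Jan 24→Varga, Jan 25→Yoon+Kowalski.
Loads: Novak 3/3, Singh 2/2, Varga 2/2, Yoon 2/3, Cho 1/2, Kowalski 1/2 — all within limits.

Yes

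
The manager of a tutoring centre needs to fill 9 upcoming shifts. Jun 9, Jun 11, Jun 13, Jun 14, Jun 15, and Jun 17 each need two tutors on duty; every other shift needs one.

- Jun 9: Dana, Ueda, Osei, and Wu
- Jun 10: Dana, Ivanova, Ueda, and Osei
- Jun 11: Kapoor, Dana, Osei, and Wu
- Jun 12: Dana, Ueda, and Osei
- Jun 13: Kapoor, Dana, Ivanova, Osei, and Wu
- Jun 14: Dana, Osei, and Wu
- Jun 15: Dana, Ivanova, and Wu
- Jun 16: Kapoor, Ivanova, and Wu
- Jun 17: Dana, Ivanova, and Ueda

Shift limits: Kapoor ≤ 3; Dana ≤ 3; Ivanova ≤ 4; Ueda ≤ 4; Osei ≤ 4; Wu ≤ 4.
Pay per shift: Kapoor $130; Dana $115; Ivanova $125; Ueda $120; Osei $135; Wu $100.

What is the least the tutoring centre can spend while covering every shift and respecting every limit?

Picking the cheapest available tutor for each shift independently would cost $1640, but that ignores the shift limits.
An optimal schedule: Jun 9→Wu+Ueda, Jun 10→Ueda, Jun 11→Wu+Dana, Jun 12→Ueda, Jun 13→Dana+Ivanova, Jun 14→Wu+Dana, Jun 15→Wu+Ivanova, Jun 16→Ivanova, Jun 17→Ueda+Ivanova.
Total: 100 + 120 + 120 + 100 + 115 + 120 + 115 + 125 + 100 + 115 + 100 + 125 + 125 + 120 + 125 = $1725.

$1725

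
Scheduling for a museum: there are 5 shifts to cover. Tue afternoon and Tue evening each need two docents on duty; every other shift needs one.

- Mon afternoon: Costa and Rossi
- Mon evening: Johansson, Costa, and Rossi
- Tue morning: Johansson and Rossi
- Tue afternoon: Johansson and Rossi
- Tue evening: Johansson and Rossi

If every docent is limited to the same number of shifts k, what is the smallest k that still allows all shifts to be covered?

With 3 docents and 7 worker-slots to fill, someone must work at least ⌈7/3⌉ = 3 shifts, so k ≥ 3.
k = 3 works: Mon afternoon→Costa, Mon evening→Costa, Tue morning→Johansson, Tue afternoon→Johansson+Rossi, Tue evening→Johansson+Rossi.
Loads: Johansson 3, Costa 2, Rossi 2 — all ≤ 3.

3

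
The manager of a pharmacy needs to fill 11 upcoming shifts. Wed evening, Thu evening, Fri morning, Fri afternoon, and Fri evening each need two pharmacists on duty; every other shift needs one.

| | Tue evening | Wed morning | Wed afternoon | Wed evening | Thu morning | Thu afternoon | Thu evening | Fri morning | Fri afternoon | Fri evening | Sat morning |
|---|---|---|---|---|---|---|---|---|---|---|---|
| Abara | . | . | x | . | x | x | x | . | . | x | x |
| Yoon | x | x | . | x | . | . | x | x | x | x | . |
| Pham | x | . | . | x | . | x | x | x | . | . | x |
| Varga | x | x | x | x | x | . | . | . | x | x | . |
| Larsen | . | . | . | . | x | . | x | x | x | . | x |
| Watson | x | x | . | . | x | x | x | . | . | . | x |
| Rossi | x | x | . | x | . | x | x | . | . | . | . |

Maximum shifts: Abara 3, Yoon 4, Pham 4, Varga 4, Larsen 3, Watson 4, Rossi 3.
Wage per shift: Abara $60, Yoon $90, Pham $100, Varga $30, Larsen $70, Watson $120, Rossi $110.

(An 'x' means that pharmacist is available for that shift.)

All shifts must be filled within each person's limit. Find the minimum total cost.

$1070

Picking the cheapest available pharmacist for each shift independently would cost $840, but that ignores the shift limits.
An optimal schedule: Tue evening→Yoon, Wed morning→Varga, Wed afternoon→Varga, Wed evening→Yoon+Pham, Thu morning→Abara, Thu afternoon→Abara, Thu evening→Yoon+Pham, Fri morning→Larsen+Yoon, Fri afternoon→Varga+Larsen, Fri evening→Varga+Abara, Sat morning→Larsen.
Total: 90 + 30 + 30 + 90 + 100 + 60 + 60 + 90 + 100 + 70 + 90 + 30 + 70 + 30 + 60 + 70 = $1070.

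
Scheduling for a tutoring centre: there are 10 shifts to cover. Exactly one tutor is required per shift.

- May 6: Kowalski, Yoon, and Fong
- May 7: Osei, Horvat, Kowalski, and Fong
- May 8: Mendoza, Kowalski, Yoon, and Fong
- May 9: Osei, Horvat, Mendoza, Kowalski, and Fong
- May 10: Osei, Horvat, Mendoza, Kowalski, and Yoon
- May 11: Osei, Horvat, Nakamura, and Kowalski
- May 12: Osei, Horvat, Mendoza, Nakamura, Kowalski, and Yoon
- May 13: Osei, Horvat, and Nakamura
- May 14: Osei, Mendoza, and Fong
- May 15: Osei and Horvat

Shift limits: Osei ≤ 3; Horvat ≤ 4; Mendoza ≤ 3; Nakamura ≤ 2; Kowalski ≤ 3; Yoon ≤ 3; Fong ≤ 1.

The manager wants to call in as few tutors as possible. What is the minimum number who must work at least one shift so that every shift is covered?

3

10 slots to fill and no one can take more than 4, so at least ⌈10/4⌉ = 3 tutors are needed.
Osei, Horvat, and Kowalski alone can cover everything: May 6→Kowalski, May 7→Horvat, May 8→Kowalski, May 9→Horvat, May 10→Horvat, May 11→Horvat, May 12→Kowalski, May 13→Osei, May 14→Osei, May 15→Osei.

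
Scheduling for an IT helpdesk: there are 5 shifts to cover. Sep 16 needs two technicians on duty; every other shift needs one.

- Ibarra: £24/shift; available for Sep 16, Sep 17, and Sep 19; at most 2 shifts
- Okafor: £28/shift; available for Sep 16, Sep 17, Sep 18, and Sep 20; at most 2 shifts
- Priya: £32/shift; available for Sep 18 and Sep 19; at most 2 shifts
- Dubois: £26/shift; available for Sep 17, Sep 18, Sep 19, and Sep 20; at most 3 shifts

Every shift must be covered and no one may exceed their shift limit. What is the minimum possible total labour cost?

£154

Sep 16 can only be covered by Ibarra and Okafor, so that assignment is forced.
Picking the cheapest available technician for each shift independently would cost £152, but that ignores the shift limits.
An optimal schedule: Sep 16→Ibarra+Okafor, Sep 17→Ibarra, Sep 18→Dubois, Sep 19→Dubois, Sep 20→Dubois.
Total: 24 + 28 + 24 + 26 + 26 + 26 = £154.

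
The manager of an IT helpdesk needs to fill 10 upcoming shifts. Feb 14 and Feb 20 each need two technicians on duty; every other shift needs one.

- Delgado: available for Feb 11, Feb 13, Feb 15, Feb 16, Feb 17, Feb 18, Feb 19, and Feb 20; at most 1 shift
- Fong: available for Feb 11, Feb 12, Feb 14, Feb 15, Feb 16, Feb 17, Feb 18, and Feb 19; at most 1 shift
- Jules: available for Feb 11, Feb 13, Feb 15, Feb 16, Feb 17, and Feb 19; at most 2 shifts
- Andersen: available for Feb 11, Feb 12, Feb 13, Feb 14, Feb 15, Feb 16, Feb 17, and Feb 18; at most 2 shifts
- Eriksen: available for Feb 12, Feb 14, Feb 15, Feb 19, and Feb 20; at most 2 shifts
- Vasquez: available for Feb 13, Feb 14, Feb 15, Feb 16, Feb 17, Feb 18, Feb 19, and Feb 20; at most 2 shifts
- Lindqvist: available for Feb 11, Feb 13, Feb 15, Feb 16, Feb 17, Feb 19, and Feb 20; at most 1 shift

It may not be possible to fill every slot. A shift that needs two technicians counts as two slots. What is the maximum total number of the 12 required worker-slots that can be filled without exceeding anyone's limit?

11

Total capacity across all technicians is 1+1+2+2+2+2+1 = 11, and 12 slots are needed, so at most 11 can be filled.
An assignment achieving 11: Feb 11→Jules, Feb 12→Fong, Feb 13→Jules, Feb 14→Andersen+Eriksen, Feb 16→Andersen, Feb 17→Vasquez, Feb 18→Delgado, Feb 19→Lindqvist, Feb 20→Eriksen+Vasquez.
Loads: Delgado 1/1, Fong 1/1, Jules 2/2, Andersen 2/2, Eriksen 2/2, Vasquez 2/2, Lindqvist 1/1.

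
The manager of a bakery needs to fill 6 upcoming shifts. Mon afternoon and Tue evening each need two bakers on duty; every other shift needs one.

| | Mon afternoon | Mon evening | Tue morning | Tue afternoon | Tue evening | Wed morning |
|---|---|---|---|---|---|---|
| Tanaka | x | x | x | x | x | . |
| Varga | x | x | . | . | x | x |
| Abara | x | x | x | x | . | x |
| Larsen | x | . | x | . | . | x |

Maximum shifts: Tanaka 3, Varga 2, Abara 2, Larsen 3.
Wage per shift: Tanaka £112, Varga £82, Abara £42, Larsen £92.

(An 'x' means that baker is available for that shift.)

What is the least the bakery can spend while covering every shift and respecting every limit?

Tue evening can only be covered by Tanaka and Varga, so that assignment is forced.
Picking the cheapest available baker for each shift independently would cost £486, but that ignores the shift limits.
An optimal schedule: Mon afternoon→Varga+Larsen, Mon evening→Abara, Tue morning→Larsen, Tue afternoon→Abara, Tue evening→Varga+Tanaka, Wed morning→Larsen.
Total: 82 + 92 + 42 + 92 + 42 + 82 + 112 + 92 = £636.

£636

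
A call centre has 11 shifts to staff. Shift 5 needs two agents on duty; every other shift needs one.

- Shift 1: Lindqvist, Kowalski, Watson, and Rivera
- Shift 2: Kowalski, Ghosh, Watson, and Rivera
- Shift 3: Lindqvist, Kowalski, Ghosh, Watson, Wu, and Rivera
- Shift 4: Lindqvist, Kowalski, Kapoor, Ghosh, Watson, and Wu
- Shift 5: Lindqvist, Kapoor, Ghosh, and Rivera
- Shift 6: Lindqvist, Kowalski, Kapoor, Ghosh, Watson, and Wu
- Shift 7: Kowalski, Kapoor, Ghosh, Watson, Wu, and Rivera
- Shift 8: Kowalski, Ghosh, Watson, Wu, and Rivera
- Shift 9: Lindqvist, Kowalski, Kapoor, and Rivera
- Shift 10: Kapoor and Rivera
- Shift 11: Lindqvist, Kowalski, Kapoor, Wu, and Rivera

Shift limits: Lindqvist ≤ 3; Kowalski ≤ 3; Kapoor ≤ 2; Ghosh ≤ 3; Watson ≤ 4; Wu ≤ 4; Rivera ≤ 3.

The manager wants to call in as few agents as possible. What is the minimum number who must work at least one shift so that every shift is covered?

12 slots to fill and no one can take more than 4, so at least ⌈12/4⌉ = 3 agents are needed.
Any 3 agents together have capacity at most 4+4+3 = 11 < 12 slots, so 3 can never suffice.
Lindqvist, Kowalski, Kapoor, and Watson alone can cover everything: Shift 1→Lindqvist, Shift 2→Kowalski, Shift 3→Watson, Shift 4→Watson, Shift 5→Lindqvist+Kapoor, Shift 6→Watson, Shift 7→Watson, Shift 8→Kowalski, Shift 9→Lindqvist, Shift 10→Kapoor, Shift 11→Kowalski.

4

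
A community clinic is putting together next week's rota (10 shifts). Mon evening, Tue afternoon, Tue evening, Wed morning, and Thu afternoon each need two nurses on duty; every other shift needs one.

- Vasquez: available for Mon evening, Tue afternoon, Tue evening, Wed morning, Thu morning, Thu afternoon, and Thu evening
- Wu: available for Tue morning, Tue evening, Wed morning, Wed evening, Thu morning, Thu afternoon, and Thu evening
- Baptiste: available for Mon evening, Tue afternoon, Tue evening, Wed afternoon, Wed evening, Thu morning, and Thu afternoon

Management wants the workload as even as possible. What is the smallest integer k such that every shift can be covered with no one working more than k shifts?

With 3 nurses and 15 worker-slots to fill, someone must work at least ⌈15/3⌉ = 5 shifts, so k ≥ 5.
k = 5 works: Mon evening→Vasquez+Baptiste, Tue morning→Wu, Tue afternoon→Vasquez+Baptiste, Tue evening→Vasquez+Wu, Wed morning→Vasquez+Wu, Wed afternoon→Baptiste, Wed evening→Wu, Thu morning→Baptiste, Thu afternoon→Wu+Baptiste, Thu evening→Vasquez.
Loads: Vasquez 5, Wu 5, Baptiste 5 — all ≤ 5.

5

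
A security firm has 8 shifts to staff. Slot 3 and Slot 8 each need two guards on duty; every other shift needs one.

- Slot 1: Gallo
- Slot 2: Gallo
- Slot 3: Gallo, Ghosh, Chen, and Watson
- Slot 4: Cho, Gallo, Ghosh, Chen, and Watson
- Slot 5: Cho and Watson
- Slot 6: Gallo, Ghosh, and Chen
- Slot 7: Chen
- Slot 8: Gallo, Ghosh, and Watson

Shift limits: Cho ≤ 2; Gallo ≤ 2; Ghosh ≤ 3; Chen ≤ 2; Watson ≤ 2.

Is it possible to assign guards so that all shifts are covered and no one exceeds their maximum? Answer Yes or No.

Yes

Slot 1 can only be covered by Gallo, so that assignment is forced.
Slot 2 can only be covered by Gallo, so that assignment is forced.
Slot 7 can only be covered by Chen, so that assignment is forced.
One valid schedule: Slot 1→Gallo, Slot 2→Gallo, Slot 3→Ghosh+Chen, Slot 4→Cho, Slot 5→Cho, Slot 6→Ghosh, Slot 7→Chen, Slot 8→Ghosh+Watson.
Loads: Cho 2/2, Gallo 2/2, Ghosh 3/3, Chen 2/2, Watson 1/2 — all within limits.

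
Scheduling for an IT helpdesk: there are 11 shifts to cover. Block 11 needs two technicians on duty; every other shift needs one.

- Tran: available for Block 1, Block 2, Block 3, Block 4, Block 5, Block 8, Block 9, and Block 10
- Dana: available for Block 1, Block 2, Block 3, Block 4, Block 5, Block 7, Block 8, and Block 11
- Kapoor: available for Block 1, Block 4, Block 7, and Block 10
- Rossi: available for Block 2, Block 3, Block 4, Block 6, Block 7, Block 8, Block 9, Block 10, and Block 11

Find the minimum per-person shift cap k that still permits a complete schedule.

3

With 4 technicians and 12 worker-slots to fill, someone must work at least ⌈12/4⌉ = 3 shifts, so k ≥ 3.
k = 3 works: Block 1→Tran, Block 2→Dana, Block 3→Dana, Block 4→Kapoor, Block 5→Tran, Block 6→Rossi, Block 7→Kapoor, Block 8→Rossi, Block 9→Tran, Block 10→Kapoor, Block 11→Dana+Rossi.
Loads: Tran 3, Dana 3, Kapoor 3, Rossi 3 — all ≤ 3.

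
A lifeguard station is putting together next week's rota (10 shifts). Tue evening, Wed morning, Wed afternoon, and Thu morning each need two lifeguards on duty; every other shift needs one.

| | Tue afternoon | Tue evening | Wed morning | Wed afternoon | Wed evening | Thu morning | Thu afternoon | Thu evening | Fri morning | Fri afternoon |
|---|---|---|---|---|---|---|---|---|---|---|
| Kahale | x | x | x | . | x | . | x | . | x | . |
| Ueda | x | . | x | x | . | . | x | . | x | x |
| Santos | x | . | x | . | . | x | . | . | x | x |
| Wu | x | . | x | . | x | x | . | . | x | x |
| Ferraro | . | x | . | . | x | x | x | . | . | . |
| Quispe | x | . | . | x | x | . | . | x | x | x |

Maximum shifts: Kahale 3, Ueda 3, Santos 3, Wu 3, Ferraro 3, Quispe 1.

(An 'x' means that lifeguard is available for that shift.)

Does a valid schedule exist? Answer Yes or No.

Total capacity is 16 and 14 slots are needed, so capacity alone doesn't rule it out.
Shifts {Wed afternoon, Thu evening} need 3 worker-slots in total, but the lifeguards available for any of those shifts (Ueda and Quispe) can supply at most 2 among them. So no valid schedule exists.

No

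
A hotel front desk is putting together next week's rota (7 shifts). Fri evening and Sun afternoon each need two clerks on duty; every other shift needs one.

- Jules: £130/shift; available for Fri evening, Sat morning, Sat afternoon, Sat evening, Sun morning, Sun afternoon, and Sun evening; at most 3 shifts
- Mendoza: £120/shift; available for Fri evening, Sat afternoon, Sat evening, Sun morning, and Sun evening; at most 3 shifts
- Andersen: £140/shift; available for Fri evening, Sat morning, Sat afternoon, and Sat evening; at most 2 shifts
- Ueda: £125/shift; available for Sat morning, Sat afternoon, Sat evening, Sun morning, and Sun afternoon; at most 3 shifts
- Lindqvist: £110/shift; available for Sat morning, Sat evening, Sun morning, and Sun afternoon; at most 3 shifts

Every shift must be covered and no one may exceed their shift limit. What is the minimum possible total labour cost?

£1070

Picking the cheapest available clerk for each shift independently would cost £1055, but that ignores the shift limits.
An optimal schedule: Fri evening→Mendoza+Jules, Sat morning→Lindqvist, Sat afternoon→Mendoza, Sat evening→Ueda, Sun morning→Lindqvist, Sun afternoon→Lindqvist+Ueda, Sun evening→Mendoza.
Total: 120 + 130 + 110 + 120 + 125 + 110 + 110 + 125 + 120 = £1070.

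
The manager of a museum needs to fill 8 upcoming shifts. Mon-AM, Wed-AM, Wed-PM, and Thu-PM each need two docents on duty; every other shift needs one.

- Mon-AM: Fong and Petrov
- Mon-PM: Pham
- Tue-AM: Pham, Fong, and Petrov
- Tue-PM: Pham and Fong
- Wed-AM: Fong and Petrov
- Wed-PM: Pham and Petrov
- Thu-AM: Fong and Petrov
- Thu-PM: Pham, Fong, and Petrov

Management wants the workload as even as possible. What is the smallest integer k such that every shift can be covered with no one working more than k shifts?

With 3 docents and 12 worker-slots to fill, someone must work at least ⌈12/3⌉ = 4 shifts, so k ≥ 4.
k = 4 works: Mon-AM→Fong+Petrov, Mon-PM→Pham, Tue-AM→Pham, Tue-PM→Pham, Wed-AM→Fong+Petrov, Wed-PM→Pham+Petrov, Thu-AM→Fong, Thu-PM→Fong+Petrov.
Loads: Pham 4, Fong 4, Petrov 4 — all ≤ 4.

4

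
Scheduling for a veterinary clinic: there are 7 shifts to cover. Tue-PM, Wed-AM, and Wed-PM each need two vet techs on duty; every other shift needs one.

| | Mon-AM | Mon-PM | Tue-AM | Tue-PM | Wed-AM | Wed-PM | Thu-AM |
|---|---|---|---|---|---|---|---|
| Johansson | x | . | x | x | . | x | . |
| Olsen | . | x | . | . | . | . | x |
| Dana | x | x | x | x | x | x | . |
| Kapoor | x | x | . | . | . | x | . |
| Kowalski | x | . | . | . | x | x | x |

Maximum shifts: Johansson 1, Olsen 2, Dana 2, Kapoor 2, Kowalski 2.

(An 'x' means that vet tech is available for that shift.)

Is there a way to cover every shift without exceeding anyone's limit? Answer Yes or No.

Shifts {Tue-AM, Tue-PM, Wed-AM} need 5 worker-slots in total, but the vet techs available for any of those shifts (Johansson, Dana, and Kowalski) can supply at most 4 among them. So no valid schedule exists.

No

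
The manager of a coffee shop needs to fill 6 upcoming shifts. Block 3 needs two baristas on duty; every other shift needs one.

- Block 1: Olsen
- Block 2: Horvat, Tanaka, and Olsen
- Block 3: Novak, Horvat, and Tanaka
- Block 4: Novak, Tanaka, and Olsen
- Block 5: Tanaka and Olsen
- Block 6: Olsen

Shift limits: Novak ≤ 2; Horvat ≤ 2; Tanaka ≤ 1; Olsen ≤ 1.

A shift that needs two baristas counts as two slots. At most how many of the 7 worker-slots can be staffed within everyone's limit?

Total capacity across all baristas is 2+2+1+1 = 6, and 7 slots are needed, so at most 6 can be filled.
An assignment achieving 6: Block 1→Olsen, Block 2→Horvat, Block 3→Novak+Horvat, Block 4→Novak, Block 5→Tanaka.
Loads: Novak 2/2, Horvat 2/2, Tanaka 1/1, Olsen 1/1.

6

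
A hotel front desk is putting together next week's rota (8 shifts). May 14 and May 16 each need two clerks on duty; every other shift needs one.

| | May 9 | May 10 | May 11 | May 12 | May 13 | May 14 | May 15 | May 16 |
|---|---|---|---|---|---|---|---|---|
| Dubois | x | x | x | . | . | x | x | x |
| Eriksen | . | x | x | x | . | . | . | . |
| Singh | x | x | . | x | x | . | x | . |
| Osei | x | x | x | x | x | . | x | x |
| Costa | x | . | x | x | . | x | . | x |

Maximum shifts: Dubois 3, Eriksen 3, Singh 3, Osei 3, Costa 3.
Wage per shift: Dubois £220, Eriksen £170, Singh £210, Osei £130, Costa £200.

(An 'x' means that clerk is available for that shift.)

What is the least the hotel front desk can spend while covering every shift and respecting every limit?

£1720

May 14 can only be covered by Dubois and Costa, so that assignment is forced.
Picking the cheapest available clerk for each shift independently would cost £1530, but that ignores the shift limits.
An optimal schedule: May 9→Costa, May 10→Eriksen, May 11→Eriksen, May 12→Eriksen, May 13→Osei, May 14→Costa+Dubois, May 15→Osei, May 16→Osei+Costa.
Total: 200 + 170 + 170 + 170 + 130 + 200 + 220 + 130 + 130 + 200 = £1720.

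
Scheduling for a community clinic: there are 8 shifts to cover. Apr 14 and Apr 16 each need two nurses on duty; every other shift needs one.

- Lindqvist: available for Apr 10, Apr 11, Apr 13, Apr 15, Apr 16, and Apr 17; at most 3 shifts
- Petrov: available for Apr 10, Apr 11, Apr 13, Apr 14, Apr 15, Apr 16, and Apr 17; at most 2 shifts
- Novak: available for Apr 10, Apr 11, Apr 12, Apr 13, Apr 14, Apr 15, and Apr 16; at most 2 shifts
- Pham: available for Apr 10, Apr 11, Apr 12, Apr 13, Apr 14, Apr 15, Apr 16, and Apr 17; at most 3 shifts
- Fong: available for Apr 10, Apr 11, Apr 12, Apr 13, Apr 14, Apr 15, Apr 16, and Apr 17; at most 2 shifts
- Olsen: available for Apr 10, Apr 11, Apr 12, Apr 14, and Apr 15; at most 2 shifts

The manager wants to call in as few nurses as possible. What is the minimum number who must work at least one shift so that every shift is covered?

10 slots to fill and no one can take more than 3, so at least ⌈10/3⌉ = 4 nurses are needed.
Lindqvist, Petrov, Novak, and Pham alone can cover everything: Apr 10→Lindqvist, Apr 11→Lindqvist, Apr 12→Novak, Apr 13→Pham, Apr 14→Petrov+Novak, Apr 15→Pham, Apr 16→Petrov+Pham, Apr 17→Lindqvist.

4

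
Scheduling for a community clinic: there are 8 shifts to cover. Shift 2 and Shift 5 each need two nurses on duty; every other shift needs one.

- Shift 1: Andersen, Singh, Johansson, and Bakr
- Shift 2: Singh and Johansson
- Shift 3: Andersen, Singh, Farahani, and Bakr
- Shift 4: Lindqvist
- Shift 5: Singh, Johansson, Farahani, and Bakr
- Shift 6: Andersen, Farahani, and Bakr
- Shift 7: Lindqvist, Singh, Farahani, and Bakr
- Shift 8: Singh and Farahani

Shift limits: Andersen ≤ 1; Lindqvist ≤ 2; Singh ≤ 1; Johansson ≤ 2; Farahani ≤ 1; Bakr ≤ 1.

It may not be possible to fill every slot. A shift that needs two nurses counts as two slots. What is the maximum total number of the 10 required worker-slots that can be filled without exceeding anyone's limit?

8

Total capacity across all nurses is 1+2+1+2+1+1 = 8, and 10 slots are needed, so at most 8 can be filled.
An assignment achieving 8: Shift 1→Johansson, Shift 2→Singh+Johansson, Shift 3→Bakr, Shift 4→Lindqvist, Shift 6→Andersen, Shift 7→Lindqvist, Shift 8→Farahani.
Loads: Andersen 1/1, Lindqvist 2/2, Singh 1/1, Johansson 2/2, Farahani 1/1, Bakr 1/1.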